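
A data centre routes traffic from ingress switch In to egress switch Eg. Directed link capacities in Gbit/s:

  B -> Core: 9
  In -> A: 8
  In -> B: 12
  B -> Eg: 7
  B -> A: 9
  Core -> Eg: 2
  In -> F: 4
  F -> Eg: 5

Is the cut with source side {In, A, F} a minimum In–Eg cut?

No — its capacity is 17, but the minimum cut has capacity 13.

Given cut capacity: 12 + 5 = 17.
Augment In→B→Eg: bottleneck 7, flow now 7.
Augment In→F→Eg: bottleneck 4, flow now 11.
Augment In→B→Core→Eg: bottleneck 2, flow now 13.
No augmenting path remains; maximum flow = 13.
In the residual graph, reachable from In: {In, B, A, Core}.
Min-cut edges: In→F (4), B→Eg (7), Core→Eg (2); capacity 4 + 7 + 2 = 13.
Cut capacity 17 exceeds the max flow 13, so it is not minimum.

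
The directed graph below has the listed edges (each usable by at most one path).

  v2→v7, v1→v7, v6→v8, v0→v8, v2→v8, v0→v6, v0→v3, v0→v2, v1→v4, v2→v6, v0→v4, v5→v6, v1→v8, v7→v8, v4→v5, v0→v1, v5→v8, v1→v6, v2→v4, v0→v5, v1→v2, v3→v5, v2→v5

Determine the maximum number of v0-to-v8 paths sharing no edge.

Assign every edge capacity 1; by Menger, the answer equals the max flow.
Path v0→v8 (+1); total 1.
Path v0→v1→v8 (+1); total 2.
Path v0→v2→v8 (+1); total 3.
Path v0→v5→v8 (+1); total 4.
Path v0→v6→v8 (+1); total 5.
No residual v0→v8 path; max flow = 5.
Certifying cut of size 5: {v0→v1, v0→v2, v0→v8, v5→v8, v6→v8}.

5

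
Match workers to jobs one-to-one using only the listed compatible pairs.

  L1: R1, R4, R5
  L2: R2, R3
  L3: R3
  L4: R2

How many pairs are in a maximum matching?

Unit-capacity flow: source→left, listed edges, right→sink; max matching = max flow.
Augmenting path L1→R1 (+1); matched 1.
Augmenting path L2→R2 (+1); matched 2.
Augmenting path L3→R3 (+1); matched 3.
No augmenting path remains; maximum matching = 3.
König certificate: {L1, R2, R3} is a vertex cover of size 3 (every listed pair touches it), so no matching can be larger.

3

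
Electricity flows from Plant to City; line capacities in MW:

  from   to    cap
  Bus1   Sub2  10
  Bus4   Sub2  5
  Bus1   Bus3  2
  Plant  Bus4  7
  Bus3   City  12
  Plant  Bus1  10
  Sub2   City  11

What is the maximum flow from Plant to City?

Augment Plant→Bus1→Sub2→City: bottleneck 10, flow now 10.
Augment Plant→Bus4→Sub2→City: bottleneck 1, flow now 11.
Augment Plant→Bus4→Sub2→Bus1→Bus3→City: bottleneck 2, flow now 13. (uses reverse residual edge)
No augmenting path remains; maximum flow = 13.
In the residual graph, reachable from Plant: {Plant, Bus1, Bus4, Sub2}.
Min-cut edges: Bus1→Bus3 (2), Sub2→City (11); capacity 2 + 11 = 13.
This cut is saturated, so no flow can exceed 13.

13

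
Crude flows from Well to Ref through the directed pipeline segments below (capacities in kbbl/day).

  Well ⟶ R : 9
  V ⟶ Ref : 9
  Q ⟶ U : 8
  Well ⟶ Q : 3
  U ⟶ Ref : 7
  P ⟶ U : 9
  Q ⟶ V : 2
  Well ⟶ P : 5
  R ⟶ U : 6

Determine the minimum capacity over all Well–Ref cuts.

Augment Well→P→U→Ref: bottleneck 5, flow now 5.
Augment Well→Q→U→Ref: bottleneck 2, flow now 7.
Augment Well→Q→V→Ref: bottleneck 1, flow now 8.
Augment Well→R→U→Q→V→Ref: bottleneck 1, flow now 9. (uses reverse residual edge)
No augmenting path remains; maximum flow = 9.
By max-flow min-cut, the minimum cut capacity equals the max flow.
In the residual graph, reachable from Well: {Well, P, Q, R, U}.
Min-cut edges: Q→V (2), U→Ref (7); capacity 2 + 7 = 9.

9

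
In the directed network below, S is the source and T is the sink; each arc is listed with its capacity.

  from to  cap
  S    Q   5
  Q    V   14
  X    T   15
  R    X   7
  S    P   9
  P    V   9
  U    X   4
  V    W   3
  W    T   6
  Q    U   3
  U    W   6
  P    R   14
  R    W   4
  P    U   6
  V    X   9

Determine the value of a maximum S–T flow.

14

Augment S→P→R→W→T: bottleneck 4, flow now 4.
Augment S→P→R→X→T: bottleneck 5, flow now 9.
Augment S→Q→U→W→T: bottleneck 2, flow now 11.
Augment S→Q→U→X→T: bottleneck 1, flow now 12.
Augment S→Q→V→X→T: bottleneck 2, flow now 14.
No augmenting path remains; maximum flow = 14.
In the residual graph, reachable from S: {S}.
Min-cut edges: S→P (9), S→Q (5); capacity 9 + 5 = 14.
This cut is saturated, so no flow can exceed 14.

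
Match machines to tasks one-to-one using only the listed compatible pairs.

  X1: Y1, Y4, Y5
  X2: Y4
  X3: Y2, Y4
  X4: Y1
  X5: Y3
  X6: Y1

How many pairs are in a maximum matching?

5

Unit-capacity flow: source→left, listed edges, right→sink; max matching = max flow.
Augmenting path X1→Y1 (+1); matched 1.
Augmenting path X2→Y4 (+1); matched 2.
Augmenting path X3→Y2 (+1); matched 3.
Augmenting path X5→Y3 (+1); matched 4.
Augmenting path X4→Y1→X1→Y5 (+1); matched 5.
No augmenting path remains; maximum matching = 5.
König certificate: {X1, X2, X3, X5, Y1} is a vertex cover of size 5 (every listed pair touches it), so no matching can be larger.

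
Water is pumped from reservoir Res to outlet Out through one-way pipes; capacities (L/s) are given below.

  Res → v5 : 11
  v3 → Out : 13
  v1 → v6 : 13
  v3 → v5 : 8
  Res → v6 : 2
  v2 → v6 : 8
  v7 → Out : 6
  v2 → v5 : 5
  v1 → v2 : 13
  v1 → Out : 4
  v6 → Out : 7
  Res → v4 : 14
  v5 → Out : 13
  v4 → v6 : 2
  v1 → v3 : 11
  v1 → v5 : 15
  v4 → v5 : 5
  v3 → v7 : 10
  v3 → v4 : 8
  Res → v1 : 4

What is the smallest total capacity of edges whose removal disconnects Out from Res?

21

Augment Res→v1→Out: bottleneck 4, flow now 4.
Augment Res→v5→Out: bottleneck 11, flow now 15.
Augment Res→v6→Out: bottleneck 2, flow now 17.
Augment Res→v4→v5→Out: bottleneck 2, flow now 19.
Augment Res→v4→v6→Out: bottleneck 2, flow now 21.
No augmenting path remains; maximum flow = 21.
By max-flow min-cut, the minimum cut capacity equals the max flow.
In the residual graph, reachable from Res: {Res, v4, v5}.
Min-cut edges: Res→v1 (4), Res→v6 (2), v4→v6 (2), v5→Out (13); capacity 4 + 2 + 2 + 13 = 21.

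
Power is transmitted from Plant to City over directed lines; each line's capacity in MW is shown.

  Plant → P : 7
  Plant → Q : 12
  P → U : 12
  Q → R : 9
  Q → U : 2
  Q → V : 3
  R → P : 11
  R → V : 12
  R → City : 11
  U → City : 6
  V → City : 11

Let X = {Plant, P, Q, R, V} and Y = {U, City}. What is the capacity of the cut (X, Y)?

36

Edges leaving {Plant, P, Q, R, V}: P→U (12), Q→U (2), R→City (11), V→City (11).
Cut capacity = 12 + 2 + 11 + 11 = 36.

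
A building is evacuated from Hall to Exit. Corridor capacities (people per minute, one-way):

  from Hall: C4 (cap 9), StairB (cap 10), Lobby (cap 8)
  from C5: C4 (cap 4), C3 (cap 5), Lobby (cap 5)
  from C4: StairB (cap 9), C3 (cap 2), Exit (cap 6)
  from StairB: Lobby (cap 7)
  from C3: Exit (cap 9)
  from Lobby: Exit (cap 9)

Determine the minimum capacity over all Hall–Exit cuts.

Augment Hall→C4→Exit: bottleneck 6, flow now 6.
Augment Hall→Lobby→Exit: bottleneck 8, flow now 14.
Augment Hall→C4→C3→Exit: bottleneck 2, flow now 16.
Augment Hall→StairB→Lobby→Exit: bottleneck 1, flow now 17.
No augmenting path remains; maximum flow = 17.
By max-flow min-cut, the minimum cut capacity equals the max flow.
In the residual graph, reachable from Hall: {Hall, C4, StairB, Lobby}.
Min-cut edges: C4→C3 (2), C4→Exit (6), Lobby→Exit (9); capacity 2 + 6 + 9 = 17.

17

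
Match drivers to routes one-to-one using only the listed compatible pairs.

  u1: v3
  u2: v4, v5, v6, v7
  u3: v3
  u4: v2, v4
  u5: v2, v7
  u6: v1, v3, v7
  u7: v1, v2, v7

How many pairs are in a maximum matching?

Unit-capacity flow: source→left, listed edges, right→sink; max matching = max flow.
Augmenting path u1→v3 (+1); matched 1.
Augmenting path u2→v4 (+1); matched 2.
Augmenting path u4→v2 (+1); matched 3.
Augmenting path u5→v7 (+1); matched 4.
Augmenting path u6→v1 (+1); matched 5.
Augmenting path u7→v2→u4→v4→u2→v5 (+1); matched 6.
No augmenting path remains; maximum matching = 6.
König certificate: {u2, u4, u5, u6, u7, v3} is a vertex cover of size 6 (every listed pair touches it), so no matching can be larger.

6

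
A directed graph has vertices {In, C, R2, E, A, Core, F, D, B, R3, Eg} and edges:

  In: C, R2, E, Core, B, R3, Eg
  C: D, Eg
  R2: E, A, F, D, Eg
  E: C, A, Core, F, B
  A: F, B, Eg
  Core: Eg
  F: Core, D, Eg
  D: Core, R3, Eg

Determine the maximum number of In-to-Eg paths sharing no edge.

Assign every edge capacity 1; by Menger, the answer equals the max flow.
Path In→Eg (+1); total 1.
Path In→C→Eg (+1); total 2.
Path In→R2→Eg (+1); total 3.
Path In→Core→Eg (+1); total 4.
Path In→E→A→Eg (+1); total 5.
No residual In→Eg path; max flow = 5.
Certifying cut of size 5: {In→C, In→Core, In→E, In→Eg, In→R2}.

5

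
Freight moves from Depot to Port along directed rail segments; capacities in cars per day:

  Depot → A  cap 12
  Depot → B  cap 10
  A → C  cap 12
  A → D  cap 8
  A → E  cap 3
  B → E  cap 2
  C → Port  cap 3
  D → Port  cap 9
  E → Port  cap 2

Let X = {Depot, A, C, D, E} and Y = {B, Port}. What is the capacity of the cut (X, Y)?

Edges leaving {Depot, A, C, D, E}: Depot→B (10), C→Port (3), D→Port (9), E→Port (2).
Cut capacity = 10 + 3 + 9 + 2 = 24.

24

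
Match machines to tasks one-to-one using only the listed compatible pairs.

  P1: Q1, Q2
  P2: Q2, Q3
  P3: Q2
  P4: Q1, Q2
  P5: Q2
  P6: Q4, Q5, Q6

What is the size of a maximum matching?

4

Unit-capacity flow: source→left, listed edges, right→sink; max matching = max flow.
Augmenting path P1→Q1 (+1); matched 1.
Augmenting path P2→Q2 (+1); matched 2.
Augmenting path P6→Q4 (+1); matched 3.
Augmenting path P3→Q2→P2→Q3 (+1); matched 4.
No augmenting path remains; maximum matching = 4.
König certificate: {P2, P6, Q1, Q2} is a vertex cover of size 4 (every listed pair touches it), so no matching can be larger.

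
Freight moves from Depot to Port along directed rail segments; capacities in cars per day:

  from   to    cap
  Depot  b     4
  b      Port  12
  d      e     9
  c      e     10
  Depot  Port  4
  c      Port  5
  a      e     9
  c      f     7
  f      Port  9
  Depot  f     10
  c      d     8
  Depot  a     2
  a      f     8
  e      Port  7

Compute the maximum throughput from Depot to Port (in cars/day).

19

Augment Depot→Port: bottleneck 4, flow now 4.
Augment Depot→b→Port: bottleneck 4, flow now 8.
Augment Depot→f→Port: bottleneck 9, flow now 17.
Augment Depot→a→e→Port: bottleneck 2, flow now 19.
No augmenting path remains; maximum flow = 19.
In the residual graph, reachable from Depot: {Depot, f}.
Min-cut edges: Depot→a (2), Depot→b (4), Depot→Port (4), f→Port (9); capacity 2 + 4 + 4 + 9 = 19.
This cut is saturated, so no flow can exceed 19.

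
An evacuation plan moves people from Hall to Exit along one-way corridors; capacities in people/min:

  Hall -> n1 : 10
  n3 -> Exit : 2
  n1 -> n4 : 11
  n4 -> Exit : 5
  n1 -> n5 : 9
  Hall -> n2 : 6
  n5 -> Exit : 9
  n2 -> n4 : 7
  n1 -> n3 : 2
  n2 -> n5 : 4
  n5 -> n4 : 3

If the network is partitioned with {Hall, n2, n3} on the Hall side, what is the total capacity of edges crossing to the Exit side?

23

Edges leaving {Hall, n2, n3}: Hall→n1 (10), n2→n4 (7), n2→n5 (4), n3→Exit (2).
Cut capacity = 10 + 7 + 4 + 2 = 23.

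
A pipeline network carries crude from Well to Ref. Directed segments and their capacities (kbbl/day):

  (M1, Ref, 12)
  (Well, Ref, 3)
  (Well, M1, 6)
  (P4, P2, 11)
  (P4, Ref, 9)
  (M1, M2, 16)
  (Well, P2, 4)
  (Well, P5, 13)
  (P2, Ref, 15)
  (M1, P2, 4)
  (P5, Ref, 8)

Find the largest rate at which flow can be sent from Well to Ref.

Augment Well→Ref: bottleneck 3, flow now 3.
Augment Well→M1→Ref: bottleneck 6, flow now 9.
Augment Well→P5→Ref: bottleneck 8, flow now 17.
Augment Well→P2→Ref: bottleneck 4, flow now 21.
No augmenting path remains; maximum flow = 21.
In the residual graph, reachable from Well: {Well, P5}.
Min-cut edges: Well→M1 (6), Well→P2 (4), Well→Ref (3), P5→Ref (8); capacity 6 + 4 + 3 + 8 = 21.
This cut is saturated, so no flow can exceed 21.

21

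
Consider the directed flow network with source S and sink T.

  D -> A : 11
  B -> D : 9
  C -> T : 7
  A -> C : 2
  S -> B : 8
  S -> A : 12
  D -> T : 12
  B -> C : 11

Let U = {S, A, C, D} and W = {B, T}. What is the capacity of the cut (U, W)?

Edges leaving {S, A, C, D}: S→B (8), C→T (7), D→T (12).
Cut capacity = 8 + 7 + 12 = 27.

27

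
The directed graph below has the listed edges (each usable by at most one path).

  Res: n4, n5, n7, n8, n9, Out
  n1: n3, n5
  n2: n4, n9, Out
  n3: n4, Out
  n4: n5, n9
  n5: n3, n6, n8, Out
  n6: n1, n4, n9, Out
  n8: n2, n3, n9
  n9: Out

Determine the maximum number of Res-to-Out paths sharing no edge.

Assign every edge capacity 1; by Menger, the answer equals the max flow.
Path Res→Out (+1); total 1.
Path Res→n5→Out (+1); total 2.
Path Res→n9→Out (+1); total 3.
Path Res→n8→n2→Out (+1); total 4.
Path Res→n4→n5→n3→Out (+1); total 5.
No residual Res→Out path; max flow = 5.
Certifying cut of size 5: {Res→Out, Res→n4, Res→n5, Res→n8, Res→n9}.

5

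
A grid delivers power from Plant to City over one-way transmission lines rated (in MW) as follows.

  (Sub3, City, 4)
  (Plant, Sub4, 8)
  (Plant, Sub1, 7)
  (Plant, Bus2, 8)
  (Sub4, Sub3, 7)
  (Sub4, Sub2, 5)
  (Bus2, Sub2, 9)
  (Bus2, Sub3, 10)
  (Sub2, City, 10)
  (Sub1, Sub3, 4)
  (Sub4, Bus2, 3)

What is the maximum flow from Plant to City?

Augment Plant→Sub1→Sub3→City: bottleneck 4, flow now 4.
Augment Plant→Sub4→Sub2→City: bottleneck 5, flow now 9.
Augment Plant→Bus2→Sub2→City: bottleneck 5, flow now 14.
No augmenting path remains; maximum flow = 14.
In the residual graph, reachable from Plant: {Plant, Sub1, Sub4, Bus2, Sub2, Sub3}.
Min-cut edges: Sub2→City (10), Sub3→City (4); capacity 10 + 4 = 14.
This cut is saturated, so no flow can exceed 14.

14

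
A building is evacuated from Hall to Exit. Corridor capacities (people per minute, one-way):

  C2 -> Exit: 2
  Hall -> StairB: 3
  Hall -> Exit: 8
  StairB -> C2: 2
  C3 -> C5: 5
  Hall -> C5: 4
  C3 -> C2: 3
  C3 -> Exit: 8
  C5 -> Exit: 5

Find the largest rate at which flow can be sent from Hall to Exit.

Augment Hall→Exit: bottleneck 8, flow now 8.
Augment Hall→C5→Exit: bottleneck 4, flow now 12.
Augment Hall→StairB→C2→Exit: bottleneck 2, flow now 14.
No augmenting path remains; maximum flow = 14.
In the residual graph, reachable from Hall: {Hall, StairB}.
Min-cut edges: Hall→C5 (4), Hall→Exit (8), StairB→C2 (2); capacity 4 + 8 + 2 = 14.
This cut is saturated, so no flow can exceed 14.

14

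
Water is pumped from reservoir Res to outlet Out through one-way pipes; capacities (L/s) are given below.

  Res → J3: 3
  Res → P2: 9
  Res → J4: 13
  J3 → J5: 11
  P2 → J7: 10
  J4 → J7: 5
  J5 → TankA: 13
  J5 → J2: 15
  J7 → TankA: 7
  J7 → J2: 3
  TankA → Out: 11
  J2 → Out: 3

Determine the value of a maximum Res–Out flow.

Augment Res→J3→J5→TankA→Out: bottleneck 3, flow now 3.
Augment Res→P2→J7→TankA→Out: bottleneck 7, flow now 10.
Augment Res→P2→J7→J2→Out: bottleneck 2, flow now 12.
Augment Res→J4→J7→J2→Out: bottleneck 1, flow now 13.
No augmenting path remains; maximum flow = 13.
In the residual graph, reachable from Res: {Res, P2, J4, J7}.
Min-cut edges: Res→J3 (3), J7→TankA (7), J7→J2 (3); capacity 3 + 7 + 3 = 13.
This cut is saturated, so no flow can exceed 13.

13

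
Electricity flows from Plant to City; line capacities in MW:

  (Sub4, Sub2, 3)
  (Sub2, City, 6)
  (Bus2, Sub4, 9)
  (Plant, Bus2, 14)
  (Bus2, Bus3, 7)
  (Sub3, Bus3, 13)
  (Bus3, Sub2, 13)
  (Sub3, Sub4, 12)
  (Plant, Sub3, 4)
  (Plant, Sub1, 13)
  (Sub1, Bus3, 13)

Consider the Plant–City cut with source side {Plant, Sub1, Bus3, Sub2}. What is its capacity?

24

Edges leaving {Plant, Sub1, Bus3, Sub2}: Plant→Sub3 (4), Plant→Bus2 (14), Sub2→City (6).
Cut capacity = 4 + 14 + 6 = 24.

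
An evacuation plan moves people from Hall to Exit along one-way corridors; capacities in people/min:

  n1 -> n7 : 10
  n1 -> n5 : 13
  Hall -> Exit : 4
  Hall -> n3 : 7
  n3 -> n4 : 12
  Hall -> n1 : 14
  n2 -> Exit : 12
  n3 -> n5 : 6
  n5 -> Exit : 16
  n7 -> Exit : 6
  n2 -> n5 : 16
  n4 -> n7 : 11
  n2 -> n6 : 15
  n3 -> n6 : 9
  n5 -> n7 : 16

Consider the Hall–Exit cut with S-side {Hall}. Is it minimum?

Yes — it is a minimum cut (capacity 25).

Given cut capacity: 14 + 7 + 4 = 25.
Augment Hall→Exit: bottleneck 4, flow now 4.
Augment Hall→n1→n5→Exit: bottleneck 13, flow now 17.
Augment Hall→n1→n7→Exit: bottleneck 1, flow now 18.
Augment Hall→n3→n5→Exit: bottleneck 3, flow now 21.
Augment Hall→n3→n4→n7→Exit: bottleneck 4, flow now 25.
No augmenting path remains; maximum flow = 25.
Cut capacity 25 equals the max flow, so it is a minimum cut.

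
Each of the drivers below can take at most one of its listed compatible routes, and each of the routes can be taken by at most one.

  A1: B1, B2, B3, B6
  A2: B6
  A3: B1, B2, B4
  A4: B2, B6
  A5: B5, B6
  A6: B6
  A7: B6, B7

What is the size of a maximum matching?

6

Unit-capacity flow: source→left, listed edges, right→sink; max matching = max flow.
Augmenting path A1→B1 (+1); matched 1.
Augmenting path A2→B6 (+1); matched 2.
Augmenting path A3→B2 (+1); matched 3.
Augmenting path A5→B5 (+1); matched 4.
Augmenting path A7→B7 (+1); matched 5.
Augmenting path A4→B2→A3→B4 (+1); matched 6.
No augmenting path remains; maximum matching = 6.
König certificate: {A1, A3, A4, A5, A7, B6} is a vertex cover of size 6 (every listed pair touches it), so no matching can be larger.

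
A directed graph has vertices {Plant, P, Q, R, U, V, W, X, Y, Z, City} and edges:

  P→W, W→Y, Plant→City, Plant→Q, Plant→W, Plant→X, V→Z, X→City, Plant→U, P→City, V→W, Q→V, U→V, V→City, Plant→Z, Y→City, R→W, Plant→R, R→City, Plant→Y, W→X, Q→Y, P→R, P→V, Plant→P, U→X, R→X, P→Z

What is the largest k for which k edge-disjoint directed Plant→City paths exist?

Assign every edge capacity 1; by Menger, the answer equals the max flow.
Path Plant→City (+1); total 1.
Path Plant→P→City (+1); total 2.
Path Plant→R→City (+1); total 3.
Path Plant→X→City (+1); total 4.
Path Plant→Y→City (+1); total 5.
Path Plant→Q→V→City (+1); total 6.
No residual Plant→City path; max flow = 6.
Certifying cut of size 6: {Plant→City, Plant→P, Plant→R, V→City, X→City, Y→City}.

6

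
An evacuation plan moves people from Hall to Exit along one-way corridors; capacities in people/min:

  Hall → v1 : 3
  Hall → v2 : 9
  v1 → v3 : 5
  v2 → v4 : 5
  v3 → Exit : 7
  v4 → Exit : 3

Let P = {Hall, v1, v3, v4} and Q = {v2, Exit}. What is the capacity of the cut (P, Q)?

19

Edges leaving {Hall, v1, v3, v4}: Hall→v2 (9), v3→Exit (7), v4→Exit (3).
Cut capacity = 9 + 7 + 3 = 19.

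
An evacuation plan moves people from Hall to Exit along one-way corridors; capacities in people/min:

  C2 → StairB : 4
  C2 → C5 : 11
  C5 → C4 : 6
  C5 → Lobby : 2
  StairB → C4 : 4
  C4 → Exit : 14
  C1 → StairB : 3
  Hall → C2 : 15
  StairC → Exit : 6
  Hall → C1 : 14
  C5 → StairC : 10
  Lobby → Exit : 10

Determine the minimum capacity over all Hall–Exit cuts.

15

Augment Hall→C1→StairB→C4→Exit: bottleneck 3, flow now 3.
Augment Hall→C2→StairB→C4→Exit: bottleneck 1, flow now 4.
Augment Hall→C2→C5→C4→Exit: bottleneck 6, flow now 10.
Augment Hall→C2→C5→Lobby→Exit: bottleneck 2, flow now 12.
Augment Hall→C2→C5→StairC→Exit: bottleneck 3, flow now 15.
No augmenting path remains; maximum flow = 15.
By max-flow min-cut, the minimum cut capacity equals the max flow.
In the residual graph, reachable from Hall: {Hall, C1, C2, StairB}.
Min-cut edges: C2→C5 (11), StairB→C4 (4); capacity 11 + 4 = 15.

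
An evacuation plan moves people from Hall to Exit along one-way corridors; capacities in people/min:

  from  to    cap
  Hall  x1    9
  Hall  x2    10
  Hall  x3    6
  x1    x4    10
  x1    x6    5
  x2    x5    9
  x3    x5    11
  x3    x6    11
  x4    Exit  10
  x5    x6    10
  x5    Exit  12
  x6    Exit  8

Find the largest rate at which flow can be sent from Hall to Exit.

24

Augment Hall→x1→x4→Exit: bottleneck 9, flow now 9.
Augment Hall→x2→x5→Exit: bottleneck 9, flow now 18.
Augment Hall→x3→x5→Exit: bottleneck 3, flow now 21.
Augment Hall→x3→x6→Exit: bottleneck 3, flow now 24.
No augmenting path remains; maximum flow = 24.
In the residual graph, reachable from Hall: {Hall, x2}.
Min-cut edges: Hall→x1 (9), Hall→x3 (6), x2→x5 (9); capacity 9 + 6 + 9 = 24.
This cut is saturated, so no flow can exceed 24.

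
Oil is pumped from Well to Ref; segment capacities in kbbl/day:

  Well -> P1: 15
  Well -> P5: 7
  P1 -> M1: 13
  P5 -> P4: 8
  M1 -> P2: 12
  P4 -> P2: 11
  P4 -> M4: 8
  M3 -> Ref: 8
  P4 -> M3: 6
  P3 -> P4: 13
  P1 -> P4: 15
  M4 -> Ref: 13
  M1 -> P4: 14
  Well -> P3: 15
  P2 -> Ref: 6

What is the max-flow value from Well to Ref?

20

Augment Well→P5→P4→M4→Ref: bottleneck 7, flow now 7.
Augment Well→P1→M1→P2→Ref: bottleneck 6, flow now 13.
Augment Well→P1→P4→M4→Ref: bottleneck 1, flow now 14.
Augment Well→P1→P4→M3→Ref: bottleneck 6, flow now 20.
No augmenting path remains; maximum flow = 20.
In the residual graph, reachable from Well: {Well, P5, P1, P3, M1, P4, P2}.
Min-cut edges: P4→M4 (8), P4→M3 (6), P2→Ref (6); capacity 8 + 6 + 6 = 20.
This cut is saturated, so no flow can exceed 20.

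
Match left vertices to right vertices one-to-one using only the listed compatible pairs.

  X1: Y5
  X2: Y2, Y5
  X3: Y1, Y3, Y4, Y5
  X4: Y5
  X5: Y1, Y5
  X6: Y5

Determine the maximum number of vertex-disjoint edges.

4

Unit-capacity flow: source→left, listed edges, right→sink; max matching = max flow.
Augmenting path X1→Y5 (+1); matched 1.
Augmenting path X2→Y2 (+1); matched 2.
Augmenting path X3→Y1 (+1); matched 3.
Augmenting path X5→Y1→X3→Y3 (+1); matched 4.
No augmenting path remains; maximum matching = 4.
König certificate: {X2, X3, X5, Y5} is a vertex cover of size 4 (every listed pair touches it), so no matching can be larger.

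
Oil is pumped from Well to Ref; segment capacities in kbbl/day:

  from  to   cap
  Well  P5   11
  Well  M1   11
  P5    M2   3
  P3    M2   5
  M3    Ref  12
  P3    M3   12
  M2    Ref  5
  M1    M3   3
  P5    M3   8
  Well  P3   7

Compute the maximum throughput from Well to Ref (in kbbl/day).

17

Augment Well→P3→M3→Ref: bottleneck 7, flow now 7.
Augment Well→M1→M3→Ref: bottleneck 3, flow now 10.
Augment Well→P5→M3→Ref: bottleneck 2, flow now 12.
Augment Well→P5→M2→Ref: bottleneck 3, flow now 15.
Augment Well→P5→M3→P3→M2→Ref: bottleneck 2, flow now 17. (uses reverse residual edge)
No augmenting path remains; maximum flow = 17.
In the residual graph, reachable from Well: {Well, P3, M1, P5, M3, M2}.
Min-cut edges: M3→Ref (12), M2→Ref (5); capacity 12 + 5 = 17.
This cut is saturated, so no flow can exceed 17.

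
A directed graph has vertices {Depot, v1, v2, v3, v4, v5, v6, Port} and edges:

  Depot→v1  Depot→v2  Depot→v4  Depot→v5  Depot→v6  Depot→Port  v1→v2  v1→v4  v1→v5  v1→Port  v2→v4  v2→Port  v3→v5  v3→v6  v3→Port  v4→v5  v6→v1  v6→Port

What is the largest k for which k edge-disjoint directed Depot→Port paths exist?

Assign every edge capacity 1; by Menger, the answer equals the max flow.
Path Depot→Port (+1); total 1.
Path Depot→v1→Port (+1); total 2.
Path Depot→v2→Port (+1); total 3.
Path Depot→v6→Port (+1); total 4.
No residual Depot→Port path; max flow = 4.
Certifying cut of size 4: {Depot→Port, Depot→v1, Depot→v2, Depot→v6}.

4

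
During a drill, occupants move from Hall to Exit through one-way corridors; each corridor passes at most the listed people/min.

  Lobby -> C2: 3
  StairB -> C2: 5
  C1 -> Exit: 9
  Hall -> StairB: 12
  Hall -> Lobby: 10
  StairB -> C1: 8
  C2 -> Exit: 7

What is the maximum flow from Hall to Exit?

Augment Hall→StairB→C1→Exit: bottleneck 8, flow now 8.
Augment Hall→StairB→C2→Exit: bottleneck 4, flow now 12.
Augment Hall→Lobby→C2→Exit: bottleneck 3, flow now 15.
No augmenting path remains; maximum flow = 15.
In the residual graph, reachable from Hall: {Hall, Lobby}.
Min-cut edges: Hall→StairB (12), Lobby→C2 (3); capacity 12 + 3 = 15.
This cut is saturated, so no flow can exceed 15.

15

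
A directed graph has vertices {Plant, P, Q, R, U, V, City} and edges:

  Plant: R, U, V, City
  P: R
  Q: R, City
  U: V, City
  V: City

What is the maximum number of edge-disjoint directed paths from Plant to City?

3

Assign every edge capacity 1; by Menger, the answer equals the max flow.
Path Plant→City (+1); total 1.
Path Plant→U→City (+1); total 2.
Path Plant→V→City (+1); total 3.
No residual Plant→City path; max flow = 3.
Certifying cut of size 3: {Plant→City, Plant→U, Plant→V}.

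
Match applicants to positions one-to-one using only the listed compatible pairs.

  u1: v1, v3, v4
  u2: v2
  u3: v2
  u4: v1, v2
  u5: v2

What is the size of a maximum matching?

Unit-capacity flow: source→left, listed edges, right→sink; max matching = max flow.
Augmenting path u1→v1 (+1); matched 1.
Augmenting path u2→v2 (+1); matched 2.
Augmenting path u4→v1→u1→v3 (+1); matched 3.
No augmenting path remains; maximum matching = 3.
König certificate: {u1, u4, v2} is a vertex cover of size 3 (every listed pair touches it), so no matching can be larger.

3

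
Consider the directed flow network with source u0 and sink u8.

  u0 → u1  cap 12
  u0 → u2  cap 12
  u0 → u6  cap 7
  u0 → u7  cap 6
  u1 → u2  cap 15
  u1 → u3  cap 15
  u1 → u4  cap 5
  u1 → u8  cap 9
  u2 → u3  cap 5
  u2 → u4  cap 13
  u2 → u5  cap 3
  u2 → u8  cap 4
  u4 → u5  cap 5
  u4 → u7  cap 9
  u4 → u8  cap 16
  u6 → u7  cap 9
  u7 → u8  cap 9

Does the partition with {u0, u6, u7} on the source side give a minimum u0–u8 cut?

Given cut capacity: 12 + 12 + 9 = 33.
Augment u0→u1→u8: bottleneck 9, flow now 9.
Augment u0→u2→u8: bottleneck 4, flow now 13.
Augment u0→u7→u8: bottleneck 6, flow now 19.
Augment u0→u1→u4→u8: bottleneck 3, flow now 22.
Augment u0→u2→u4→u8: bottleneck 8, flow now 30.
Augment u0→u6→u7→u8: bottleneck 3, flow now 33.
No augmenting path remains; maximum flow = 33.
Cut capacity 33 equals the max flow, so it is a minimum cut.

Yes — it is a minimum cut (capacity 33).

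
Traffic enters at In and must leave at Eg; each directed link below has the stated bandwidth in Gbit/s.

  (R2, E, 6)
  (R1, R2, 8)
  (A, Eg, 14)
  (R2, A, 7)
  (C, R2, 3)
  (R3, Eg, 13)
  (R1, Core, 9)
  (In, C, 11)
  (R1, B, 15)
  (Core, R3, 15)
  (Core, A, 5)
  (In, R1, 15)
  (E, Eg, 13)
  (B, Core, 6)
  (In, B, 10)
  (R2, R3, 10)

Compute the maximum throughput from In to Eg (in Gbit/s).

24

Augment In→B→Core→R3→Eg: bottleneck 6, flow now 6.
Augment In→C→R2→R3→Eg: bottleneck 3, flow now 9.
Augment In→R1→R2→R3→Eg: bottleneck 4, flow now 13.
Augment In→R1→R2→A→Eg: bottleneck 4, flow now 17.
Augment In→R1→Core→A→Eg: bottleneck 5, flow now 22.
Augment In→R1→Core→R3→R2→A→Eg: bottleneck 2, flow now 24. (uses reverse residual edge)
No augmenting path remains; maximum flow = 24.
In the residual graph, reachable from In: {In, B, C}.
Min-cut edges: In→R1 (15), B→Core (6), C→R2 (3); capacity 15 + 6 + 3 = 24.
This cut is saturated, so no flow can exceed 24.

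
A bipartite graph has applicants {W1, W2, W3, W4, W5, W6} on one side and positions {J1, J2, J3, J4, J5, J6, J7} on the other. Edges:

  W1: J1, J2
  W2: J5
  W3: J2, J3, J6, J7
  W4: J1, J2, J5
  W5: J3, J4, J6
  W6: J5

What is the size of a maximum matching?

Unit-capacity flow: source→left, listed edges, right→sink; max matching = max flow.
Augmenting path W1→J1 (+1); matched 1.
Augmenting path W2→J5 (+1); matched 2.
Augmenting path W3→J2 (+1); matched 3.
Augmenting path W5→J3 (+1); matched 4.
Augmenting path W4→J2→W3→J6 (+1); matched 5.
No augmenting path remains; maximum matching = 5.
König certificate: {W1, W3, W4, W5, J5} is a vertex cover of size 5 (every listed pair touches it), so no matching can be larger.

5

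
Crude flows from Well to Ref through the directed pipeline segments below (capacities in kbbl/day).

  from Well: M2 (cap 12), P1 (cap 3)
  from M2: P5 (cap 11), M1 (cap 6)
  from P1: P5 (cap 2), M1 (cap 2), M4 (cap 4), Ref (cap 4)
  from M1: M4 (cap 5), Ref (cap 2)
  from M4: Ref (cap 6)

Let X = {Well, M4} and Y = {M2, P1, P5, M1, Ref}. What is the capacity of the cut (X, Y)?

21

Edges leaving {Well, M4}: Well→M2 (12), Well→P1 (3), M4→Ref (6).
Cut capacity = 12 + 3 + 6 = 21.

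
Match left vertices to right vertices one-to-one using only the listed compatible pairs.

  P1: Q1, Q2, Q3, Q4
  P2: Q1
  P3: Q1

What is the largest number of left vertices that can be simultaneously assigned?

2

Unit-capacity flow: source→left, listed edges, right→sink; max matching = max flow.
Augmenting path P1→Q1 (+1); matched 1.
Augmenting path P2→Q1→P1→Q2 (+1); matched 2.
No augmenting path remains; maximum matching = 2.
König certificate: {P1, Q1} is a vertex cover of size 2 (every listed pair touches it), so no matching can be larger.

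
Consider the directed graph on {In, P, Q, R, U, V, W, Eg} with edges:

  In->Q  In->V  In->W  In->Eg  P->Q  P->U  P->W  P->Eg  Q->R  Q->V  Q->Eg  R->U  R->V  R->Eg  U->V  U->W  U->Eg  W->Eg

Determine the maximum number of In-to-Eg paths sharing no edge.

3

Assign every edge capacity 1; by Menger, the answer equals the max flow.
Path In→Eg (+1); total 1.
Path In→Q→Eg (+1); total 2.
Path In→W→Eg (+1); total 3.
No residual In→Eg path; max flow = 3.
Certifying cut of size 3: {In→Eg, In→Q, In→W}.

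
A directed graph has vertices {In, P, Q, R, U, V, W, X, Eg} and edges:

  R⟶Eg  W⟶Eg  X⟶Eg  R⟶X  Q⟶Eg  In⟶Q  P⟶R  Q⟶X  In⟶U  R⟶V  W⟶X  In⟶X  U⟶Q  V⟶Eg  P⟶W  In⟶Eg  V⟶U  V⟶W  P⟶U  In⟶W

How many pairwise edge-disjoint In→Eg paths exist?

4

Assign every edge capacity 1; by Menger, the answer equals the max flow.
Path In→Eg (+1); total 1.
Path In→Q→Eg (+1); total 2.
Path In→W→Eg (+1); total 3.
Path In→X→Eg (+1); total 4.
No residual In→Eg path; max flow = 4.
Certifying cut of size 4: {In→Eg, In→W, Q→Eg, X→Eg}.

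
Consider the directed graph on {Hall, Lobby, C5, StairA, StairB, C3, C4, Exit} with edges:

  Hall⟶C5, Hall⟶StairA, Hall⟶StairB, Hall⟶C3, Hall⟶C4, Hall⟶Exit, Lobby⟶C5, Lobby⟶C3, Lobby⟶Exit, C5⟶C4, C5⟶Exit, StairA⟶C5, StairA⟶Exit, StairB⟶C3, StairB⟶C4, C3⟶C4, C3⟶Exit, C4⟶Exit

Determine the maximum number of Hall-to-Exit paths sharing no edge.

5

Assign every edge capacity 1; by Menger, the answer equals the max flow.
Path Hall→Exit (+1); total 1.
Path Hall→C5→Exit (+1); total 2.
Path Hall→StairA→Exit (+1); total 3.
Path Hall→C3→Exit (+1); total 4.
Path Hall→C4→Exit (+1); total 5.
No residual Hall→Exit path; max flow = 5.
Certifying cut of size 5: {C3→Exit, C4→Exit, Hall→C5, Hall→Exit, Hall→StairA}.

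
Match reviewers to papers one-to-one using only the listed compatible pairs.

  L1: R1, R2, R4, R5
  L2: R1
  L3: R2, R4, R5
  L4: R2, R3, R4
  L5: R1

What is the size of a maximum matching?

Unit-capacity flow: source→left, listed edges, right→sink; max matching = max flow.
Augmenting path L1→R1 (+1); matched 1.
Augmenting path L3→R2 (+1); matched 2.
Augmenting path L4→R3 (+1); matched 3.
Augmenting path L2→R1→L1→R4 (+1); matched 4.
No augmenting path remains; maximum matching = 4.
König certificate: {L1, L3, L4, R1} is a vertex cover of size 4 (every listed pair touches it), so no matching can be larger.

4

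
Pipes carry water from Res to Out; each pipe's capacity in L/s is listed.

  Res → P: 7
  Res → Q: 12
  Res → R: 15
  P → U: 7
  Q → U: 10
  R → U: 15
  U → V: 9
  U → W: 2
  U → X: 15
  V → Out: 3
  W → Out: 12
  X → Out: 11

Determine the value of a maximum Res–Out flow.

Augment Res→P→U→V→Out: bottleneck 3, flow now 3.
Augment Res→P→U→W→Out: bottleneck 2, flow now 5.
Augment Res→P→U→X→Out: bottleneck 2, flow now 7.
Augment Res→Q→U→X→Out: bottleneck 9, flow now 16.
No augmenting path remains; maximum flow = 16.
In the residual graph, reachable from Res: {Res, P, Q, R, U, V, X}.
Min-cut edges: U→W (2), V→Out (3), X→Out (11); capacity 2 + 3 + 11 = 16.
This cut is saturated, so no flow can exceed 16.

16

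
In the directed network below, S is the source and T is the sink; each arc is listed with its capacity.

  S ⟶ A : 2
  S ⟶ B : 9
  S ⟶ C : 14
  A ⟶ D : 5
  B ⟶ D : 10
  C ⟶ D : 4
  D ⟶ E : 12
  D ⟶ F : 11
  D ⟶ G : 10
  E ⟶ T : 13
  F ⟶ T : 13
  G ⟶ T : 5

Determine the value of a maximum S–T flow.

15

Augment S→A→D→E→T: bottleneck 2, flow now 2.
Augment S→B→D→E→T: bottleneck 9, flow now 11.
Augment S→C→D→E→T: bottleneck 1, flow now 12.
Augment S→C→D→F→T: bottleneck 3, flow now 15.
No augmenting path remains; maximum flow = 15.
In the residual graph, reachable from S: {S, C}.
Min-cut edges: S→A (2), S→B (9), C→D (4); capacity 2 + 9 + 4 = 15.
This cut is saturated, so no flow can exceed 15.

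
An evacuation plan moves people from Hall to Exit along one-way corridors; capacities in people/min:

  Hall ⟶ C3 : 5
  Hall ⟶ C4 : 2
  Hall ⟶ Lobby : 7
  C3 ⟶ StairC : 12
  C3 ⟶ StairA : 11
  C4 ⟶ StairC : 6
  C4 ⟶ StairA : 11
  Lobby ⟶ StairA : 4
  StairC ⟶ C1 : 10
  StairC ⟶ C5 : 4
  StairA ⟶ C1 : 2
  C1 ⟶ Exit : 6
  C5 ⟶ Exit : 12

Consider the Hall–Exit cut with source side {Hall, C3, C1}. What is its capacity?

38

Edges leaving {Hall, C3, C1}: Hall→C4 (2), Hall→Lobby (7), C3→StairC (12), C3→StairA (11), C1→Exit (6).
Cut capacity = 2 + 7 + 12 + 11 + 6 = 38.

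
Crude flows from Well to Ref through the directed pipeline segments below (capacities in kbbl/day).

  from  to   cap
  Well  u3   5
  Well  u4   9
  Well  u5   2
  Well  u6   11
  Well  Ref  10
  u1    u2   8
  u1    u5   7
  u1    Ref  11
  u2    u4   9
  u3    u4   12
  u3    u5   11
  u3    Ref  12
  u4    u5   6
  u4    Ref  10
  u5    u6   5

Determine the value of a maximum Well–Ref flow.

24

Augment Well→Ref: bottleneck 10, flow now 10.
Augment Well→u3→Ref: bottleneck 5, flow now 15.
Augment Well→u4→Ref: bottleneck 9, flow now 24.
No augmenting path remains; maximum flow = 24.
In the residual graph, reachable from Well: {Well, u5, u6}.
Min-cut edges: Well→u3 (5), Well→u4 (9), Well→Ref (10); capacity 5 + 9 + 10 = 24.
This cut is saturated, so no flow can exceed 24.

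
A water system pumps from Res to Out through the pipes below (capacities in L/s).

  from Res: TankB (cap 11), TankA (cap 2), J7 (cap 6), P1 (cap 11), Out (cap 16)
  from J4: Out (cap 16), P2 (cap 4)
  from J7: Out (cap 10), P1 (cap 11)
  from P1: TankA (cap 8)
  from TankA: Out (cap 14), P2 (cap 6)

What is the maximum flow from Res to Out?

Augment Res→Out: bottleneck 16, flow now 16.
Augment Res→J7→Out: bottleneck 6, flow now 22.
Augment Res→TankA→Out: bottleneck 2, flow now 24.
Augment Res→P1→TankA→Out: bottleneck 8, flow now 32.
No augmenting path remains; maximum flow = 32.
In the residual graph, reachable from Res: {Res, P1, TankB}.
Min-cut edges: Res→J7 (6), Res→TankA (2), Res→Out (16), P1→TankA (8); capacity 6 + 2 + 16 + 8 = 32.
This cut is saturated, so no flow can exceed 32.

32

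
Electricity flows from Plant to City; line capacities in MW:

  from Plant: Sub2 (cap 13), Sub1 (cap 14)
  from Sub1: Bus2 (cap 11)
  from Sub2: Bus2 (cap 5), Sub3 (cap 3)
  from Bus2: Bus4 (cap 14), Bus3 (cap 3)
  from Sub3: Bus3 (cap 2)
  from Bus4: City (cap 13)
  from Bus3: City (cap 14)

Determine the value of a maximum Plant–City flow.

18

Augment Plant→Sub1→Bus2→Bus4→City: bottleneck 11, flow now 11.
Augment Plant→Sub2→Bus2→Bus4→City: bottleneck 2, flow now 13.
Augment Plant→Sub2→Bus2→Bus3→City: bottleneck 3, flow now 16.
Augment Plant→Sub2→Sub3→Bus3→City: bottleneck 2, flow now 18.
No augmenting path remains; maximum flow = 18.
In the residual graph, reachable from Plant: {Plant, Sub1, Sub2, Sub3}.
Min-cut edges: Sub1→Bus2 (11), Sub2→Bus2 (5), Sub3→Bus3 (2); capacity 11 + 5 + 2 = 18.
This cut is saturated, so no flow can exceed 18.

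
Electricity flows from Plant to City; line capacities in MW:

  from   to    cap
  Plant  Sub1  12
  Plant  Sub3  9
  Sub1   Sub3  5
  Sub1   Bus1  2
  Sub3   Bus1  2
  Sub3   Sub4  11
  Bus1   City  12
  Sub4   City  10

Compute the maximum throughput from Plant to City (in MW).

Augment Plant→Sub1→Bus1→City: bottleneck 2, flow now 2.
Augment Plant→Sub3→Bus1→City: bottleneck 2, flow now 4.
Augment Plant→Sub3→Sub4→City: bottleneck 7, flow now 11.
Augment Plant→Sub1→Sub3→Sub4→City: bottleneck 3, flow now 14.
No augmenting path remains; maximum flow = 14.
In the residual graph, reachable from Plant: {Plant, Sub1, Sub3, Sub4}.
Min-cut edges: Sub1→Bus1 (2), Sub3→Bus1 (2), Sub4→City (10); capacity 2 + 2 + 10 = 14.
This cut is saturated, so no flow can exceed 14.

14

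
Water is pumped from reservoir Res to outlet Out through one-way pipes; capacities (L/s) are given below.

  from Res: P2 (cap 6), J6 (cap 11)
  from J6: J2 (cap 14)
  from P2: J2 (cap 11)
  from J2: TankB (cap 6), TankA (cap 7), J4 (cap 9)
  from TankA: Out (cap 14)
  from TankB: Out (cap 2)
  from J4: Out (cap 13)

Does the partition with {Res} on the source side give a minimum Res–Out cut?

Given cut capacity: 11 + 6 = 17.
Augment Res→J6→J2→TankA→Out: bottleneck 7, flow now 7.
Augment Res→J6→J2→TankB→Out: bottleneck 2, flow now 9.
Augment Res→J6→J2→J4→Out: bottleneck 2, flow now 11.
Augment Res→P2→J2→J4→Out: bottleneck 6, flow now 17.
No augmenting path remains; maximum flow = 17.
Cut capacity 17 equals the max flow, so it is a minimum cut.

Yes — it is a minimum cut (capacity 17).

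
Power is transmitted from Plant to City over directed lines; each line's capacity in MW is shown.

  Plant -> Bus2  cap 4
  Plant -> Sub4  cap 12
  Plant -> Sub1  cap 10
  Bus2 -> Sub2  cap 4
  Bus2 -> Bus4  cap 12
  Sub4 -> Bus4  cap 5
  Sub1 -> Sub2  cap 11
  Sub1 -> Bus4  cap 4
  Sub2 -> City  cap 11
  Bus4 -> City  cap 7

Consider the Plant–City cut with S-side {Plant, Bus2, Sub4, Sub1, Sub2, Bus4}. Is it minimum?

Yes — it is a minimum cut (capacity 18).

Given cut capacity: 11 + 7 = 18.
Augment Plant→Bus2→Sub2→City: bottleneck 4, flow now 4.
Augment Plant→Sub4→Bus4→City: bottleneck 5, flow now 9.
Augment Plant→Sub1→Sub2→City: bottleneck 7, flow now 16.
Augment Plant→Sub1→Bus4→City: bottleneck 2, flow now 18.
No augmenting path remains; maximum flow = 18.
Cut capacity 18 equals the max flow, so it is a minimum cut.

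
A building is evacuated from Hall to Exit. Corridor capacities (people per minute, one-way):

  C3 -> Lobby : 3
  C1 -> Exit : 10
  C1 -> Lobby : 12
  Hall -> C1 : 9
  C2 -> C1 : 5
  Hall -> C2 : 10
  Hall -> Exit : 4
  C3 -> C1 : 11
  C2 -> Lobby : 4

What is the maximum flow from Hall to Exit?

14

Augment Hall→Exit: bottleneck 4, flow now 4.
Augment Hall→C1→Exit: bottleneck 9, flow now 13.
Augment Hall→C2→C1→Exit: bottleneck 1, flow now 14.
No augmenting path remains; maximum flow = 14.
In the residual graph, reachable from Hall: {Hall, C2, C1, Lobby}.
Min-cut edges: Hall→Exit (4), C1→Exit (10); capacity 4 + 10 = 14.
This cut is saturated, so no flow can exceed 14.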